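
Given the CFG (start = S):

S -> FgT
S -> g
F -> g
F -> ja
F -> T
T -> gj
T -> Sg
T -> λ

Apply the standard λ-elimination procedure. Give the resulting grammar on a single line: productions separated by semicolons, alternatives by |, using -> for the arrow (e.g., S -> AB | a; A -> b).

Nullable set: {F, T}.
S -> FgT: F, T nullable, giving Fg | FgT | g | gT.
F -> T: T nullable, giving T.
Drop T -> λ.
Unchanged (no nullable symbols): S -> g; F -> g; F -> ja; T -> Sg; T -> gj.

S -> g | Fg | gT | FgT; F -> T | g | ja; T -> Sg | gj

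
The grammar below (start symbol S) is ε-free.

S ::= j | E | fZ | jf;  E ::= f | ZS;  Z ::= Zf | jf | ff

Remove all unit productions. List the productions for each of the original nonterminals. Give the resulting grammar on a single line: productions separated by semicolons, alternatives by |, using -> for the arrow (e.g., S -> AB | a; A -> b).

Unit productions: S->E.
Unit pairs (A ⇒* B via units): (S,E).
S: inherits non-unit rules of {E, S} → ZS | f | fZ | j | jf.
E: inherits non-unit rules of {E} → ZS | f.
Z: inherits non-unit rules of {Z} → Zf | ff | jf.

S -> f | j | ZS | fZ | jf; E -> f | ZS; Z -> Zf | ff | jf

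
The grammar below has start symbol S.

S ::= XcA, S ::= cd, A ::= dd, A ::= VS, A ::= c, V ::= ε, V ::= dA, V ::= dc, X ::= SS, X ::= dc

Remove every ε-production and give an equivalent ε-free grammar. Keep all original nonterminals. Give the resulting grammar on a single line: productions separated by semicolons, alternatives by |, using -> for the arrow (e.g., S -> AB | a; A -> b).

S -> cd | XcA; A -> S | c | VS | dd; V -> dA | dc; X -> SS | dc

Nullable set: {V}.
A -> VS: V nullable, giving S | VS.
Drop V -> ε.
Unchanged (no nullable symbols): S -> XcA; S -> cd; A -> c; A -> dd; V -> dA; V -> dc; X -> SS; X -> dc.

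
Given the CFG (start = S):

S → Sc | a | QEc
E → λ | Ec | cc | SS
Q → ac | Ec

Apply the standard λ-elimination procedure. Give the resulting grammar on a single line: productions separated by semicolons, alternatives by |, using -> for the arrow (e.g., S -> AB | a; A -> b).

S -> a | Qc | Sc | QEc; E -> c | Ec | SS | cc; Q -> c | Ec | ac

Nullable set: {E}.
S -> QEc: E nullable, giving QEc | Qc.
Drop E -> λ.
E -> Ec: E nullable, giving Ec | c.
Q -> Ec: E nullable, giving Ec | c.
Unchanged (no nullable symbols): S -> Sc; S -> a; E -> SS; E -> cc; Q -> ac.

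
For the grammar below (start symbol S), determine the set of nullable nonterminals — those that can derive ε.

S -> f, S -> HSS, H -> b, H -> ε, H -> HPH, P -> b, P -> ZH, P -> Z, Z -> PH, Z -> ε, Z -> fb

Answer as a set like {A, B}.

Directly nullable (have an ε-rule): {H, Z}.
P is nullable via P -> Z (every symbol on the right is already known nullable).
Not nullable: S — each has a terminal in every rule's right-hand side or depends on a non-nullable symbol.

{H, P, Z}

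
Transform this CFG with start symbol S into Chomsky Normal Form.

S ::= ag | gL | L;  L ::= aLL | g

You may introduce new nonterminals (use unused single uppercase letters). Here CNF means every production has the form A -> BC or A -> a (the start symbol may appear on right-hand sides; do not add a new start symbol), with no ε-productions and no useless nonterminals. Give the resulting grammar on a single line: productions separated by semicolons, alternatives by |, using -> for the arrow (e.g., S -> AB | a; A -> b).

No ε-productions.
After unit-elimination: S -> g | ag | gL | aLL; L -> g | aLL.
TERM: introduce A -> a, B -> g and substitute in every rule of length ≥2.
BIN: L -> ALL becomes L -> AC, C -> LL; S -> ALL becomes S -> AD, D -> LL.

S -> g | AB | AD | BL; A -> a; B -> g; C -> LL; D -> LL; L -> g | AC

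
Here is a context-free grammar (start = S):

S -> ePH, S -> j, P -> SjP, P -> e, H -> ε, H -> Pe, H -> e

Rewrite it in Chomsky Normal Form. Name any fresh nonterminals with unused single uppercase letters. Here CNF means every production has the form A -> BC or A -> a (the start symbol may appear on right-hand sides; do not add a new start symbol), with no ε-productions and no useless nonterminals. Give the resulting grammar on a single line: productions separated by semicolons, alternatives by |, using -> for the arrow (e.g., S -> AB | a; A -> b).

Nullable: {H}; after ε-elimination: S -> j | eP | ePH; H -> e | Pe; P -> e | SjP.
No unit productions to eliminate.
TERM: introduce A -> e, B -> j and substitute in every rule of length ≥2.
BIN: P -> SBP becomes P -> SC, C -> BP; S -> APH becomes S -> AD, D -> PH.

S -> j | AD | AP; A -> e; B -> j; C -> BP; D -> PH; H -> e | PA; P -> e | SC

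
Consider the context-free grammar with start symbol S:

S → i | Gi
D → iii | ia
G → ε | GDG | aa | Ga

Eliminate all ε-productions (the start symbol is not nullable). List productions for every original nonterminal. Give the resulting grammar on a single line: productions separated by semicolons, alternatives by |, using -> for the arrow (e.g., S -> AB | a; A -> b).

Nullable set: {G}.
S -> Gi: G nullable, giving Gi | i.
Drop G -> ε.
G -> GDG: G, G nullable, giving D | DG | GD | GDG.
G -> Ga: G nullable, giving Ga | a.
Unchanged (no nullable symbols): S -> i; D -> ia; D -> iii; G -> aa.

S -> i | Gi; D -> ia | iii; G -> D | a | DG | GD | Ga | aa | GDG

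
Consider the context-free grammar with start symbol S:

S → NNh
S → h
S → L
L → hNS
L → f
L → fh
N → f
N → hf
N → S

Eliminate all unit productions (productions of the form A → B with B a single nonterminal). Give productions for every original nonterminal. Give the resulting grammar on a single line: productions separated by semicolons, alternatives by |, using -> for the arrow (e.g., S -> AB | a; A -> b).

S -> f | h | fh | NNh | hNS; L -> f | fh | hNS; N -> f | h | fh | hf | NNh | hNS

Unit productions: N->S, S->L.
Unit pairs (A ⇒* B via units): (N,L), (N,S), (S,L).
S: inherits non-unit rules of {L, S} → NNh | f | fh | h | hNS.
L: inherits non-unit rules of {L} → f | fh | hNS.
N: inherits non-unit rules of {L, N, S} → NNh | f | fh | h | hNS | hf.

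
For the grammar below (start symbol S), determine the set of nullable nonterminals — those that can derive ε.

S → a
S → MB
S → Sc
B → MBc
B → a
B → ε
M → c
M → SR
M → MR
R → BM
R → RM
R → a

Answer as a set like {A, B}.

Directly nullable (have an ε-rule): {B}.
Not nullable: M, R, S — each has a terminal in every rule's right-hand side or depends on a non-nullable symbol.

{B}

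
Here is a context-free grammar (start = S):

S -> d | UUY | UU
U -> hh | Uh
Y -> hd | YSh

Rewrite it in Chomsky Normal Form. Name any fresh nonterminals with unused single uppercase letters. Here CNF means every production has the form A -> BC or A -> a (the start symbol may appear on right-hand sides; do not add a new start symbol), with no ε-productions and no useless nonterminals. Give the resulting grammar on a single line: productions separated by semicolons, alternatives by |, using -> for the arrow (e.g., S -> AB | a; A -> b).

No ε-productions.
No unit productions to eliminate.
TERM: introduce B -> d, A -> h and substitute in every rule of length ≥2.
BIN: S -> UUY becomes S -> UC, C -> UY; Y -> YSA becomes Y -> YD, D -> SA.

S -> d | UC | UU; A -> h; B -> d; C -> UY; D -> SA; U -> AA | UA; Y -> AB | YD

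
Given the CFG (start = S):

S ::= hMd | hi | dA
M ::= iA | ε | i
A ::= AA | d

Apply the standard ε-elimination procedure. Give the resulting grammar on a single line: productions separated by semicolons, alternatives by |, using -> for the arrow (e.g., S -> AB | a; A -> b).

Nullable set: {M}.
S -> hMd: M nullable, giving hMd | hd.
Drop M -> ε.
Unchanged (no nullable symbols): S -> dA; S -> hi; A -> AA; A -> d; M -> i; M -> iA.

S -> dA | hd | hi | hMd; A -> d | AA; M -> i | iA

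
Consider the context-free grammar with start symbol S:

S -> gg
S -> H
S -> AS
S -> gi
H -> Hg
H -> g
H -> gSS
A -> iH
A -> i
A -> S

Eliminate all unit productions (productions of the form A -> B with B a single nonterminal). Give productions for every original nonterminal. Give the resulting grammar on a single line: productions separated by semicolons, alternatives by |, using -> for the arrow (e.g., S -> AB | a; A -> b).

S -> g | AS | Hg | gg | gi | gSS; A -> g | i | AS | Hg | gg | gi | iH | gSS; H -> g | Hg | gSS

Unit productions: A->S, S->H.
Unit pairs (A ⇒* B via units): (A,H), (A,S), (S,H).
S: inherits non-unit rules of {H, S} → AS | Hg | g | gSS | gg | gi.
A: inherits non-unit rules of {A, H, S} → AS | Hg | g | gSS | gg | gi | i | iH.
H: inherits non-unit rules of {H} → Hg | g | gSS.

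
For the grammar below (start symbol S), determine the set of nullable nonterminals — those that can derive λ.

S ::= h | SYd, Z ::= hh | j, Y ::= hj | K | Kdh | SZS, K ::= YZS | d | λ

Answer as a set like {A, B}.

Directly nullable (have an ε-rule): {K}.
Y is nullable via Y -> K (every symbol on the right is already known nullable).
Not nullable: S, Z — each has a terminal in every rule's right-hand side or depends on a non-nullable symbol.

{K, Y}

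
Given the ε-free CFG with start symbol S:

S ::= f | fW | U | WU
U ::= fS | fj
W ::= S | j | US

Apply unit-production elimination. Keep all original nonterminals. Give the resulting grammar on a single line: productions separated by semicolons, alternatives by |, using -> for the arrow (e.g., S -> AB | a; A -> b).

Unit productions: S->U, W->S.
Unit pairs (A ⇒* B via units): (S,U), (W,S), (W,U).
S: inherits non-unit rules of {S, U} → WU | f | fS | fW | fj.
U: inherits non-unit rules of {U} → fS | fj.
W: inherits non-unit rules of {S, U, W} → US | WU | f | fS | fW | fj | j.

S -> f | WU | fS | fW | fj; U -> fS | fj; W -> f | j | US | WU | fS | fW | fj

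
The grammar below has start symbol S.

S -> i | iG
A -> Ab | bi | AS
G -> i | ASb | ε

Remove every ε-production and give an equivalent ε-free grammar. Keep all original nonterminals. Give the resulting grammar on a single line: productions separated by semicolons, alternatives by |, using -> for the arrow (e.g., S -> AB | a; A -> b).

S -> i | iG; A -> AS | Ab | bi; G -> i | ASb

Nullable set: {G}.
S -> iG: G nullable, giving i | iG.
Drop G -> ε.
Unchanged (no nullable symbols): S -> i; A -> AS; A -> Ab; A -> bi; G -> ASb; G -> i.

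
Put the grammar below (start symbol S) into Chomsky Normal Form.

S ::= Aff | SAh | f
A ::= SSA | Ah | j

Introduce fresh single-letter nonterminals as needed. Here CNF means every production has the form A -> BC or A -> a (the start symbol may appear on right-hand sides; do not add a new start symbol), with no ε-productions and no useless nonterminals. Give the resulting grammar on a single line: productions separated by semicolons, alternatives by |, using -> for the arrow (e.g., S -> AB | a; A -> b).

S -> f | AE | SF; A -> j | AB | SD; B -> h; C -> f; D -> SA; E -> CC; F -> AB

No ε-productions.
No unit productions to eliminate.
TERM: introduce C -> f, B -> h and substitute in every rule of length ≥2.
BIN: A -> SSA becomes A -> SD, D -> SA; S -> ACC becomes S -> AE, E -> CC; S -> SAB becomes S -> SF, F -> AB.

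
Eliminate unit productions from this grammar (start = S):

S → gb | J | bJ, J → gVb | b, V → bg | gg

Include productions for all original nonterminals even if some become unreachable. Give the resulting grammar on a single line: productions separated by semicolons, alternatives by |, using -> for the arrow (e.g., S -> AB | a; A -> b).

Unit productions: S->J.
Unit pairs (A ⇒* B via units): (S,J).
S: inherits non-unit rules of {J, S} → b | bJ | gVb | gb.
J: inherits non-unit rules of {J} → b | gVb.
V: inherits non-unit rules of {V} → bg | gg.

S -> b | bJ | gb | gVb; J -> b | gVb; V -> bg | gg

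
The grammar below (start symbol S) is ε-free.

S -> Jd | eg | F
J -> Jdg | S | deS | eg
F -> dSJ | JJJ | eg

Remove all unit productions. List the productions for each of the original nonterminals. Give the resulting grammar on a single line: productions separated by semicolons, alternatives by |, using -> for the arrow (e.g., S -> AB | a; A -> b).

Unit productions: J->S, S->F.
Unit pairs (A ⇒* B via units): (J,F), (J,S), (S,F).
S: inherits non-unit rules of {F, S} → JJJ | Jd | dSJ | eg.
F: inherits non-unit rules of {F} → JJJ | dSJ | eg.
J: inherits non-unit rules of {F, J, S} → JJJ | Jd | Jdg | dSJ | deS | eg.

S -> Jd | eg | JJJ | dSJ; F -> eg | JJJ | dSJ; J -> Jd | eg | JJJ | Jdg | dSJ | deS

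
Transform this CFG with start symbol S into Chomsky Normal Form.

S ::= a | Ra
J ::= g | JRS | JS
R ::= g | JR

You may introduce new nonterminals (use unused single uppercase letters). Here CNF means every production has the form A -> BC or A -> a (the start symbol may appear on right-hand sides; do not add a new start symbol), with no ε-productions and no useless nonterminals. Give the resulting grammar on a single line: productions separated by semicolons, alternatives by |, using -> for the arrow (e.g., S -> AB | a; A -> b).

S -> a | RA; A -> a; B -> RS; J -> g | JB | JS; R -> g | JR

No ε-productions.
No unit productions to eliminate.
TERM: introduce A -> a and substitute in every rule of length ≥2.
BIN: J -> JRS becomes J -> JB, B -> RS.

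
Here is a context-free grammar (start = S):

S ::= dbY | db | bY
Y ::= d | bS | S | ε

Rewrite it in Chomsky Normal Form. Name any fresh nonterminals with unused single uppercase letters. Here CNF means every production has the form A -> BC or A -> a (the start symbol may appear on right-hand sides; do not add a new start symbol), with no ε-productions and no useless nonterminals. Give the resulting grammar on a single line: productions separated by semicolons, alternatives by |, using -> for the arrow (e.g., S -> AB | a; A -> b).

Nullable: {Y}; after ε-elimination: S -> b | bY | db | dbY; Y -> S | d | bS.
After unit-elimination: S -> b | bY | db | dbY; Y -> b | d | bS | bY | db | dbY.
TERM: introduce A -> b, B -> d and substitute in every rule of length ≥2.
BIN: S -> BAY becomes S -> BC, C -> AY; Y -> BAY becomes Y -> BD, D -> AY.

S -> b | AY | BA | BC; A -> b; B -> d; C -> AY; D -> AY; Y -> b | d | AS | AY | BA | BD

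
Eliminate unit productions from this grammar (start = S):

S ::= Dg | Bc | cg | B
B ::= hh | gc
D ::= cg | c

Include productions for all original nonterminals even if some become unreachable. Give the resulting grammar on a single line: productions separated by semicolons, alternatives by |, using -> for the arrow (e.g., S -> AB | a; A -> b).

Unit productions: S->B.
Unit pairs (A ⇒* B via units): (S,B).
S: inherits non-unit rules of {B, S} → Bc | Dg | cg | gc | hh.
B: inherits non-unit rules of {B} → gc | hh.
D: inherits non-unit rules of {D} → c | cg.

S -> Bc | Dg | cg | gc | hh; B -> gc | hh; D -> c | cg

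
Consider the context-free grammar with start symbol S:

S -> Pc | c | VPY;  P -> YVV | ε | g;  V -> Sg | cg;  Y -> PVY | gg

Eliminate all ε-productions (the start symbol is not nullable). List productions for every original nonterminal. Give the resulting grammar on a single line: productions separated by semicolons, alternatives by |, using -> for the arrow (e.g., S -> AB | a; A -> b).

S -> c | Pc | VY | VPY; P -> g | YVV; V -> Sg | cg; Y -> VY | gg | PVY

Nullable set: {P}.
S -> Pc: P nullable, giving Pc | c.
S -> VPY: P nullable, giving VPY | VY.
Drop P -> ε.
Y -> PVY: P nullable, giving PVY | VY.
Unchanged (no nullable symbols): S -> c; P -> YVV; P -> g; V -> Sg; V -> cg; Y -> gg.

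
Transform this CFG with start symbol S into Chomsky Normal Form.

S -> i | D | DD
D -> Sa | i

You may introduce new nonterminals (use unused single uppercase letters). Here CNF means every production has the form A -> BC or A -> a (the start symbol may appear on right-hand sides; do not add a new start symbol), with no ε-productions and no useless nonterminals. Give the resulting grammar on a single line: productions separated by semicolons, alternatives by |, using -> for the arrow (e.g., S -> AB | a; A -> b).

S -> i | DD | SA; A -> a; D -> i | SA

No ε-productions.
After unit-elimination: S -> i | DD | Sa; D -> i | Sa.
TERM: introduce A -> a and substitute in every rule of length ≥2.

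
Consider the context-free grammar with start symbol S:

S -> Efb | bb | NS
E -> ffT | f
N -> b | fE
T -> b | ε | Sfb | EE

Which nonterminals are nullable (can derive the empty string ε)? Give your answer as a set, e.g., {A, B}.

Directly nullable (have an ε-rule): {T}.
Not nullable: E, N, S — each has a terminal in every rule's right-hand side or depends on a non-nullable symbol.

{T}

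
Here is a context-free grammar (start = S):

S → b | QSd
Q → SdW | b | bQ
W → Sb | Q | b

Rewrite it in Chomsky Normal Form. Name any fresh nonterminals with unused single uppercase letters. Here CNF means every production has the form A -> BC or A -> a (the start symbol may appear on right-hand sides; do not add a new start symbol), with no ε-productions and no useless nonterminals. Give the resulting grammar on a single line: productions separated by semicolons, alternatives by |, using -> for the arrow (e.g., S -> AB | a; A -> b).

S -> b | QD; A -> d; B -> b; C -> AW; D -> SA; E -> AW; Q -> b | BQ | SC; W -> b | BQ | SB | SE

No ε-productions.
After unit-elimination: S -> b | QSd; Q -> b | bQ | SdW; W -> b | Sb | bQ | SdW.
TERM: introduce B -> b, A -> d and substitute in every rule of length ≥2.
BIN: Q -> SAW becomes Q -> SC, C -> AW; S -> QSA becomes S -> QD, D -> SA; W -> SAW becomes W -> SE, E -> AW.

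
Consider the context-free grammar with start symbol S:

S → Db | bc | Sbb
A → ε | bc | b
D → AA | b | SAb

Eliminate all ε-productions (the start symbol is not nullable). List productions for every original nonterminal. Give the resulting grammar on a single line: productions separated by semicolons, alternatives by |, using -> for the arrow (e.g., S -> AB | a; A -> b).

S -> b | Db | bc | Sbb; A -> b | bc; D -> A | b | AA | Sb | SAb

Nullable set: {A, D}.
S -> Db: D nullable, giving Db | b.
Drop A -> ε.
D -> AA: A, A nullable, giving A | AA.
D -> SAb: A nullable, giving SAb | Sb.
Unchanged (no nullable symbols): S -> Sbb; S -> bc; A -> b; A -> bc; D -> b.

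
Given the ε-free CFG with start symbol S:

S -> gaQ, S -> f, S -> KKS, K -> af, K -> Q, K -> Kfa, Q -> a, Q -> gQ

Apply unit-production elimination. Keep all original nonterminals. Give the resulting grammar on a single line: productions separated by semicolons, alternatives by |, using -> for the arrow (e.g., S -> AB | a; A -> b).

Unit productions: K->Q.
Unit pairs (A ⇒* B via units): (K,Q).
S: inherits non-unit rules of {S} → KKS | f | gaQ.
K: inherits non-unit rules of {K, Q} → Kfa | a | af | gQ.
Q: inherits non-unit rules of {Q} → a | gQ.

S -> f | KKS | gaQ; K -> a | af | gQ | Kfa; Q -> a | gQ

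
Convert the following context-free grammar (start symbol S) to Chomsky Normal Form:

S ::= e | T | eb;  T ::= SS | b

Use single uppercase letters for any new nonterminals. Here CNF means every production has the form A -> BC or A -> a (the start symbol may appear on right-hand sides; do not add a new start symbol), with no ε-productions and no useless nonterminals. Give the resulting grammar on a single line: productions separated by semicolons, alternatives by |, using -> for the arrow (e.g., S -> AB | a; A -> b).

No ε-productions.
After unit-elimination: S -> b | e | SS | eb; T -> b | SS.
TERM: introduce B -> b, A -> e and substitute in every rule of length ≥2.
Drop unreachable/unproductive: T.

S -> b | e | AB | SS; A -> e; B -> b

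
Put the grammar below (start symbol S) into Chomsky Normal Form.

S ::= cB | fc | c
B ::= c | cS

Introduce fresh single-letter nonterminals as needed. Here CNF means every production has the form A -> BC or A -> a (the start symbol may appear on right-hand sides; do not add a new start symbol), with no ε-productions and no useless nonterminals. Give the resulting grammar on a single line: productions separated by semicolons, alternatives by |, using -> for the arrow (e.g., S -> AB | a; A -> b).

S -> c | AB | CA; A -> c; B -> c | AS; C -> f

No ε-productions.
No unit productions to eliminate.
TERM: introduce A -> c, C -> f and substitute in every rule of length ≥2.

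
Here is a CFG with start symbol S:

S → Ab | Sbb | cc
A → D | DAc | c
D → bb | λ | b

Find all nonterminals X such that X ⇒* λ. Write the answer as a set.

Directly nullable (have an ε-rule): {D}.
A is nullable via A -> D (every symbol on the right is already known nullable).
Not nullable: S — each has a terminal in every rule's right-hand side or depends on a non-nullable symbol.

{A, D}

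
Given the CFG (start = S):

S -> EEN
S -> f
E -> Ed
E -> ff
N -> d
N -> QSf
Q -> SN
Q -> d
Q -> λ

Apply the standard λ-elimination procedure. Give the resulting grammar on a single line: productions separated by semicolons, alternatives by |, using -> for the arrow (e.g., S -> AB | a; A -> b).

Nullable set: {Q}.
N -> QSf: Q nullable, giving QSf | Sf.
Drop Q -> λ.
Unchanged (no nullable symbols): S -> EEN; S -> f; E -> Ed; E -> ff; N -> d; Q -> SN; Q -> d.

S -> f | EEN; E -> Ed | ff; N -> d | Sf | QSf; Q -> d | SN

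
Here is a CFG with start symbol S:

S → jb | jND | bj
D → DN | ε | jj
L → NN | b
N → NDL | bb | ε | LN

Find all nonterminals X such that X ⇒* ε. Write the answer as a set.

Directly nullable (have an ε-rule): {D, N}.
L is nullable via L -> NN (every symbol on the right is already known nullable).
Not nullable: S — each has a terminal in every rule's right-hand side or depends on a non-nullable symbol.

{D, L, N}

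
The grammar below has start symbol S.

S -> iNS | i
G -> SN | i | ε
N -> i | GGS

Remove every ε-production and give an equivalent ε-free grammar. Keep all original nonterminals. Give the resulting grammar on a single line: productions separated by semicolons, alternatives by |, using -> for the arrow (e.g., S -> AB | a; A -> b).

S -> i | iNS; G -> i | SN; N -> S | i | GS | GGS

Nullable set: {G}.
Drop G -> ε.
N -> GGS: G, G nullable, giving GGS | GS | S.
Unchanged (no nullable symbols): S -> i; S -> iNS; G -> SN; G -> i; N -> i.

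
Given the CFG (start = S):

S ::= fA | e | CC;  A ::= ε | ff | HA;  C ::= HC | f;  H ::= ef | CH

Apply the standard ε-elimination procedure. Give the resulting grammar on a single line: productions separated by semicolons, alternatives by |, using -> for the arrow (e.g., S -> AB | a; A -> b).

S -> e | f | CC | fA; A -> H | HA | ff; C -> f | HC; H -> CH | ef

Nullable set: {A}.
S -> fA: A nullable, giving f | fA.
Drop A -> ε.
A -> HA: A nullable, giving H | HA.
Unchanged (no nullable symbols): S -> CC; S -> e; A -> ff; C -> HC; C -> f; H -> CH; H -> ef.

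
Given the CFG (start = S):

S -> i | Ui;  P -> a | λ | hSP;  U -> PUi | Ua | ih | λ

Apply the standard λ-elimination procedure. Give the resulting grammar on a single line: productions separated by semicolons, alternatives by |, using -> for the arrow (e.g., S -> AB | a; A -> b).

S -> i | Ui; P -> a | hS | hSP; U -> a | i | Pi | Ua | Ui | ih | PUi

Nullable set: {P, U}.
S -> Ui: U nullable, giving Ui | i.
Drop P -> λ.
P -> hSP: P nullable, giving hS | hSP.
Drop U -> λ.
U -> PUi: P, U nullable, giving PUi | Pi | Ui | i.
U -> Ua: U nullable, giving Ua | a.
Unchanged (no nullable symbols): S -> i; P -> a; U -> ih.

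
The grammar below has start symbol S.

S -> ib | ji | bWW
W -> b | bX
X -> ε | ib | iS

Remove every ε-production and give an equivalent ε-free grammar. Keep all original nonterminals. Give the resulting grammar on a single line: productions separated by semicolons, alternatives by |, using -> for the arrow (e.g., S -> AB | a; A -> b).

S -> ib | ji | bWW; W -> b | bX; X -> iS | ib

Nullable set: {X}.
W -> bX: X nullable, giving b | bX.
Drop X -> ε.
Unchanged (no nullable symbols): S -> bWW; S -> ib; S -> ji; W -> b; X -> iS; X -> ib.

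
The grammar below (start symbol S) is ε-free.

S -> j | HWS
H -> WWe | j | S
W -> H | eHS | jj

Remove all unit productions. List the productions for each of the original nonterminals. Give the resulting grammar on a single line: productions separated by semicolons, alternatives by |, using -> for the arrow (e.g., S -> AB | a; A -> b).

S -> j | HWS; H -> j | HWS | WWe; W -> j | jj | HWS | WWe | eHS

Unit productions: H->S, W->H.
Unit pairs (A ⇒* B via units): (H,S), (W,H), (W,S).
S: inherits non-unit rules of {S} → HWS | j.
H: inherits non-unit rules of {H, S} → HWS | WWe | j.
W: inherits non-unit rules of {H, S, W} → HWS | WWe | eHS | j | jj.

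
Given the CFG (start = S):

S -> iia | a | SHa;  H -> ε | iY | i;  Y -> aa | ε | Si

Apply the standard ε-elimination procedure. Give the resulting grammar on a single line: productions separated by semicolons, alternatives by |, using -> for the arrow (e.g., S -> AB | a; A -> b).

Nullable set: {H, Y}.
S -> SHa: H nullable, giving SHa | Sa.
Drop H -> ε.
H -> iY: Y nullable, giving i | iY.
Drop Y -> ε.
Unchanged (no nullable symbols): S -> a; S -> iia; H -> i; Y -> Si; Y -> aa.

S -> a | Sa | SHa | iia; H -> i | iY; Y -> Si | aa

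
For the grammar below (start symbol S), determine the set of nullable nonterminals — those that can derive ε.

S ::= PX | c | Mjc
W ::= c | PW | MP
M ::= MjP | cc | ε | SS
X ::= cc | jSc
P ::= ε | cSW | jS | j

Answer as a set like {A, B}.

{M, P, W}

Directly nullable (have an ε-rule): {M, P}.
W is nullable via W -> MP (every symbol on the right is already known nullable).
Not nullable: S, X — each has a terminal in every rule's right-hand side or depends on a non-nullable symbol.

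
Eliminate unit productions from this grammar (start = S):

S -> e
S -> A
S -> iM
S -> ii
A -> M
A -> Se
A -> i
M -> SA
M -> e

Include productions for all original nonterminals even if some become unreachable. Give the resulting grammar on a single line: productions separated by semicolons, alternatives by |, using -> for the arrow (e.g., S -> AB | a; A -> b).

Unit productions: A->M, S->A.
Unit pairs (A ⇒* B via units): (A,M), (S,A), (S,M).
S: inherits non-unit rules of {A, M, S} → SA | Se | e | i | iM | ii.
A: inherits non-unit rules of {A, M} → SA | Se | e | i.
M: inherits non-unit rules of {M} → SA | e.

S -> e | i | SA | Se | iM | ii; A -> e | i | SA | Se; M -> e | SA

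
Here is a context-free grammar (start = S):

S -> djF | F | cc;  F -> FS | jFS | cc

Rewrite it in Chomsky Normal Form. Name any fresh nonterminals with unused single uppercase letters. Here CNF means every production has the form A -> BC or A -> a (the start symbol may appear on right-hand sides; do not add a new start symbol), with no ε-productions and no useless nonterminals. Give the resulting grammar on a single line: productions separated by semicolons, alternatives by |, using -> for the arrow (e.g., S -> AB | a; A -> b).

S -> AA | BE | CG | FS; A -> c; B -> j; C -> d; D -> FS; E -> FS; F -> AA | BD | FS; G -> BF

No ε-productions.
After unit-elimination: S -> FS | cc | djF | jFS; F -> FS | cc | jFS.
TERM: introduce A -> c, C -> d, B -> j and substitute in every rule of length ≥2.
BIN: F -> BFS becomes F -> BD, D -> FS; S -> BFS becomes S -> BE, E -> FS; S -> CBF becomes S -> CG, G -> BF.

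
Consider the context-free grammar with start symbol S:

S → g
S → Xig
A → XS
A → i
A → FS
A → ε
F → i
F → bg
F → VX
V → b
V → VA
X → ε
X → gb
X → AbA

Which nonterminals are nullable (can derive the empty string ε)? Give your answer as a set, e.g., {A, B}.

{A, X}

Directly nullable (have an ε-rule): {A, X}.
Not nullable: F, S, V — each has a terminal in every rule's right-hand side or depends on a non-nullable symbol.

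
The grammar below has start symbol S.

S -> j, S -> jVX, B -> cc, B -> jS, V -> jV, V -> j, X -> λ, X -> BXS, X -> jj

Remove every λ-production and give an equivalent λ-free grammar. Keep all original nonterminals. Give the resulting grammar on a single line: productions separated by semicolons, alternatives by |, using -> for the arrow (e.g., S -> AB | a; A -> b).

S -> j | jV | jVX; B -> cc | jS; V -> j | jV; X -> BS | jj | BXS

Nullable set: {X}.
S -> jVX: X nullable, giving jV | jVX.
Drop X -> λ.
X -> BXS: X nullable, giving BS | BXS.
Unchanged (no nullable symbols): S -> j; B -> cc; B -> jS; V -> j; V -> jV; X -> jj.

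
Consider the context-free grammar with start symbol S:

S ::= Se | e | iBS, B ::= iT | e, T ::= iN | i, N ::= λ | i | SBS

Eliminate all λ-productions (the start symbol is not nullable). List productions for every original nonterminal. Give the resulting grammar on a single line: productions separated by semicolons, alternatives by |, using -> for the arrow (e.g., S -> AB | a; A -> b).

S -> e | Se | iBS; B -> e | iT; N -> i | SBS; T -> i | iN

Nullable set: {N}.
Drop N -> λ.
T -> iN: N nullable, giving i | iN.
Unchanged (no nullable symbols): S -> Se; S -> e; S -> iBS; B -> e; B -> iT; N -> SBS; N -> i; T -> i.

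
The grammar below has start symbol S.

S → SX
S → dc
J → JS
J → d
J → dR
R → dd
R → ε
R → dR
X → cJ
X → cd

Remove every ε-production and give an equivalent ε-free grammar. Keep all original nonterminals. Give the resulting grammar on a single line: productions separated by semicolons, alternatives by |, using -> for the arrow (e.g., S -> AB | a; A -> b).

S -> SX | dc; J -> d | JS | dR; R -> d | dR | dd; X -> cJ | cd

Nullable set: {R}.
J -> dR: R nullable, giving d | dR.
Drop R -> ε.
R -> dR: R nullable, giving d | dR.
Unchanged (no nullable symbols): S -> SX; S -> dc; J -> JS; J -> d; R -> dd; X -> cJ; X -> cd.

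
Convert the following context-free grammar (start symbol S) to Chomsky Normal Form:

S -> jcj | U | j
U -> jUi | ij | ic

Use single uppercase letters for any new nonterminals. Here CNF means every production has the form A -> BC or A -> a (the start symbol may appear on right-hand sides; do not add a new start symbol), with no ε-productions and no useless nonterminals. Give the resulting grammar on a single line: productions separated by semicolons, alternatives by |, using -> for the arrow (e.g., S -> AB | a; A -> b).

No ε-productions.
After unit-elimination: S -> j | ic | ij | jUi | jcj; U -> ic | ij | jUi.
TERM: introduce B -> c, A -> i, C -> j and substitute in every rule of length ≥2.
BIN: S -> CBC becomes S -> CD, D -> BC; S -> CUA becomes S -> CE, E -> UA; U -> CUA becomes U -> CF, F -> UA.

S -> j | AB | AC | CD | CE; A -> i; B -> c; C -> j; D -> BC; E -> UA; F -> UA; U -> AB | AC | CF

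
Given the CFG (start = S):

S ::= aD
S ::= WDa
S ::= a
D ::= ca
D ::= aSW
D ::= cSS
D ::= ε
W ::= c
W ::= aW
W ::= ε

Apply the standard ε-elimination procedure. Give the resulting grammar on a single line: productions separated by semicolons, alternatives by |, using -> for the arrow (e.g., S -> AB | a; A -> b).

Nullable set: {D, W}.
S -> WDa: W, D nullable, giving Da | WDa | Wa | a.
S -> aD: D nullable, giving a | aD.
Drop D -> ε.
D -> aSW: W nullable, giving aS | aSW.
Drop W -> ε.
W -> aW: W nullable, giving a | aW.
Unchanged (no nullable symbols): S -> a; D -> cSS; D -> ca; W -> c.

S -> a | Da | Wa | aD | WDa; D -> aS | ca | aSW | cSS; W -> a | c | aW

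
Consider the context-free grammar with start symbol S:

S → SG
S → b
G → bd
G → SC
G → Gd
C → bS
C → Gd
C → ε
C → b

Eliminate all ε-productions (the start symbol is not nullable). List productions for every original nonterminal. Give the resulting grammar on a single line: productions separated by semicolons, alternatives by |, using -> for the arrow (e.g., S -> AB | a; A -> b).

S -> b | SG; C -> b | Gd | bS; G -> S | Gd | SC | bd

Nullable set: {C}.
Drop C -> ε.
G -> SC: C nullable, giving S | SC.
Unchanged (no nullable symbols): S -> SG; S -> b; C -> Gd; C -> b; C -> bS; G -> Gd; G -> bd.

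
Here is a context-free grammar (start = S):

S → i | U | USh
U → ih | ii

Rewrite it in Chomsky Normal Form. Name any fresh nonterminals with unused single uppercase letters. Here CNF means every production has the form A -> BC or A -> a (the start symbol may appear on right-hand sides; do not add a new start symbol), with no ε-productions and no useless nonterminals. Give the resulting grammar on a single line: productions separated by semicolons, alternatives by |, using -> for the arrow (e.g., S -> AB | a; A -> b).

No ε-productions.
After unit-elimination: S -> i | ih | ii | USh; U -> ih | ii.
TERM: introduce A -> h, B -> i and substitute in every rule of length ≥2.
BIN: S -> USA becomes S -> UC, C -> SA.

S -> i | BA | BB | UC; A -> h; B -> i; C -> SA; U -> BA | BB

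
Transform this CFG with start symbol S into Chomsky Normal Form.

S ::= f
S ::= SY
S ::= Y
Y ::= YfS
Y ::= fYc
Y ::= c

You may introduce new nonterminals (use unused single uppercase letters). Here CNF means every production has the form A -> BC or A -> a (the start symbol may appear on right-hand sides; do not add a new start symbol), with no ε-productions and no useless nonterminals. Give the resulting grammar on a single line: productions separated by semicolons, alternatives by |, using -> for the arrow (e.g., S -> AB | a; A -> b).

S -> c | f | AC | SY | YD; A -> f; B -> c; C -> YB; D -> AS; E -> YB; F -> AS; Y -> c | AE | YF

No ε-productions.
After unit-elimination: S -> c | f | SY | YfS | fYc; Y -> c | YfS | fYc.
TERM: introduce B -> c, A -> f and substitute in every rule of length ≥2.
BIN: S -> AYB becomes S -> AC, C -> YB; S -> YAS becomes S -> YD, D -> AS; Y -> AYB becomes Y -> AE, E -> YB; Y -> YAS becomes Y -> YF, F -> AS.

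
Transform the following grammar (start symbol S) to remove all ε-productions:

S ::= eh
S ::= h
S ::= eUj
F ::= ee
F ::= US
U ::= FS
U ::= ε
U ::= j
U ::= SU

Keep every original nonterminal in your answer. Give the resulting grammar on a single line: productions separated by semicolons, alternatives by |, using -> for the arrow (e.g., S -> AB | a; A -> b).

S -> h | eh | ej | eUj; F -> S | US | ee; U -> S | j | FS | SU

Nullable set: {U}.
S -> eUj: U nullable, giving eUj | ej.
F -> US: U nullable, giving S | US.
Drop U -> ε.
U -> SU: U nullable, giving S | SU.
Unchanged (no nullable symbols): S -> eh; S -> h; F -> ee; U -> FS; U -> j.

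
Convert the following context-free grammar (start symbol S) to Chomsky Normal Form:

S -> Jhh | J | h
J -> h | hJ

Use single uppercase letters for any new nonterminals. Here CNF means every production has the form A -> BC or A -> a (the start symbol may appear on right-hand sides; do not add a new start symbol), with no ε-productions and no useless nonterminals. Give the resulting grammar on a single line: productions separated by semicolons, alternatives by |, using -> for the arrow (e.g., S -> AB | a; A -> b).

No ε-productions.
After unit-elimination: S -> h | hJ | Jhh; J -> h | hJ.
TERM: introduce A -> h and substitute in every rule of length ≥2.
BIN: S -> JAA becomes S -> JB, B -> AA.

S -> h | AJ | JB; A -> h; B -> AA; J -> h | AJ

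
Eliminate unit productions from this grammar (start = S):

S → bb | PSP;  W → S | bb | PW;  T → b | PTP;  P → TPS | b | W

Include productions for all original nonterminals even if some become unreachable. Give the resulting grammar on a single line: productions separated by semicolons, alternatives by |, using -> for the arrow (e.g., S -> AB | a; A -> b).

S -> bb | PSP; P -> b | PW | bb | PSP | TPS; T -> b | PTP; W -> PW | bb | PSP

Unit productions: P->W, W->S.
Unit pairs (A ⇒* B via units): (P,S), (P,W), (W,S).
S: inherits non-unit rules of {S} → PSP | bb.
P: inherits non-unit rules of {P, S, W} → PSP | PW | TPS | b | bb.
T: inherits non-unit rules of {T} → PTP | b.
W: inherits non-unit rules of {S, W} → PSP | PW | bb.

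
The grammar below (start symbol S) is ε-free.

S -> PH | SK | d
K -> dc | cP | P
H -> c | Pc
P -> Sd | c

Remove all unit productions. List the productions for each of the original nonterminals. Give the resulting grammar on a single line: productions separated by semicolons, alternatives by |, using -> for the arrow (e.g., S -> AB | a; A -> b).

S -> d | PH | SK; H -> c | Pc; K -> c | Sd | cP | dc; P -> c | Sd

Unit productions: K->P.
Unit pairs (A ⇒* B via units): (K,P).
S: inherits non-unit rules of {S} → PH | SK | d.
H: inherits non-unit rules of {H} → Pc | c.
K: inherits non-unit rules of {K, P} → Sd | c | cP | dc.
P: inherits non-unit rules of {P} → Sd | c.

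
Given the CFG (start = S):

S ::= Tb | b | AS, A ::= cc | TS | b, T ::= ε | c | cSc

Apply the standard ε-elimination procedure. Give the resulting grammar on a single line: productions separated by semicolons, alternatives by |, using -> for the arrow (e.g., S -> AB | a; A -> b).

Nullable set: {T}.
S -> Tb: T nullable, giving Tb | b.
A -> TS: T nullable, giving S | TS.
Drop T -> ε.
Unchanged (no nullable symbols): S -> AS; S -> b; A -> b; A -> cc; T -> c; T -> cSc.

S -> b | AS | Tb; A -> S | b | TS | cc; T -> c | cSc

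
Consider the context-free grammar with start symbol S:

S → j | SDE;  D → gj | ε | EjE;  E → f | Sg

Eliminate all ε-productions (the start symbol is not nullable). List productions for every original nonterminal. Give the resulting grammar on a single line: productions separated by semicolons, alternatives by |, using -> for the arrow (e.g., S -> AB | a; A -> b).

Nullable set: {D}.
S -> SDE: D nullable, giving SDE | SE.
Drop D -> ε.
Unchanged (no nullable symbols): S -> j; D -> EjE; D -> gj; E -> Sg; E -> f.

S -> j | SE | SDE; D -> gj | EjE; E -> f | Sg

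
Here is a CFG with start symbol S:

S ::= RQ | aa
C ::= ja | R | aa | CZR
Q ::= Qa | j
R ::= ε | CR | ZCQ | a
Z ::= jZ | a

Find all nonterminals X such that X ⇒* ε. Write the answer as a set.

Directly nullable (have an ε-rule): {R}.
C is nullable via C -> R (every symbol on the right is already known nullable).
Not nullable: Q, S, Z — each has a terminal in every rule's right-hand side or depends on a non-nullable symbol.

{C, R}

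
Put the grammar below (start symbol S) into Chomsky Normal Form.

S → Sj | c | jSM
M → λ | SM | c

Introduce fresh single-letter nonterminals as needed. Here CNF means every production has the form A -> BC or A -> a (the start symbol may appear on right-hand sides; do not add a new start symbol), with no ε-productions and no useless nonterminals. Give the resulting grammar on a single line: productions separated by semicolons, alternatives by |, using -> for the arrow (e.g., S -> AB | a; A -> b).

Nullable: {M}; after ε-elimination: S -> c | Sj | jS | jSM; M -> S | c | SM.
After unit-elimination: S -> c | Sj | jS | jSM; M -> c | SM | Sj | jS | jSM.
TERM: introduce A -> j and substitute in every rule of length ≥2.
BIN: M -> ASM becomes M -> AB, B -> SM; S -> ASM becomes S -> AC, C -> SM.

S -> c | AC | AS | SA; A -> j; B -> SM; C -> SM; M -> c | AB | AS | SA | SM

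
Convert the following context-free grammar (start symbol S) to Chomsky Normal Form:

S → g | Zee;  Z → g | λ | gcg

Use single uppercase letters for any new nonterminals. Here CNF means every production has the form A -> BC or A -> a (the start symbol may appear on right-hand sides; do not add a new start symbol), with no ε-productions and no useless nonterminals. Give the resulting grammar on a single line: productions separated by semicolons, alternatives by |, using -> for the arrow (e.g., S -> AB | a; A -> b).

S -> g | AA | ZD; A -> e; B -> g; C -> c; D -> AA; E -> CB; Z -> g | BE

Nullable: {Z}; after ε-elimination: S -> g | ee | Zee; Z -> g | gcg.
No unit productions to eliminate.
TERM: introduce C -> c, A -> e, B -> g and substitute in every rule of length ≥2.
BIN: S -> ZAA becomes S -> ZD, D -> AA; Z -> BCB becomes Z -> BE, E -> CB.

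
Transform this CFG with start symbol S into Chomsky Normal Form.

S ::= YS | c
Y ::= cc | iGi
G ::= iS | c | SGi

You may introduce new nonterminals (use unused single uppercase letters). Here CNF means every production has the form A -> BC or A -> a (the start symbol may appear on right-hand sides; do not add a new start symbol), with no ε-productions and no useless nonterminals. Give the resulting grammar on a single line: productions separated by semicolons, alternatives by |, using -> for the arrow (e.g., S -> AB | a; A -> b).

No ε-productions.
No unit productions to eliminate.
TERM: introduce B -> c, A -> i and substitute in every rule of length ≥2.
BIN: G -> SGA becomes G -> SC, C -> GA; Y -> AGA becomes Y -> AD, D -> GA.

S -> c | YS; A -> i; B -> c; C -> GA; D -> GA; G -> c | AS | SC; Y -> AD | BB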